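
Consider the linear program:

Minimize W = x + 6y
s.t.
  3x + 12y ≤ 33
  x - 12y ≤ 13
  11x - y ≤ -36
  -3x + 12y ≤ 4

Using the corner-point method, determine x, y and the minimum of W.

Vertices and W = x + 6y:
  (-445/131, -179/131) → W = -1519/131
  (-17/2, -43/24) → W = -77/4
  (-428/129, -64/129) → W = -812/129

The optimum lies where x - 12y = 13 and -3x + 12y = 4.
Solving simultaneously gives x = -17/2, y = -43/24.

x = -17/2, y = -43/24, minimum W = -77/4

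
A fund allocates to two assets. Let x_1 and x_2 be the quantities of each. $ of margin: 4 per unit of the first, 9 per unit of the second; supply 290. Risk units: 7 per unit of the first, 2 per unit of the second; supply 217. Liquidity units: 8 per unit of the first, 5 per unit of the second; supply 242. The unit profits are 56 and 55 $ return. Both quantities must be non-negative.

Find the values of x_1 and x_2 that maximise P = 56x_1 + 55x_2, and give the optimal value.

x_1 = 14, x_2 = 26, maximum P = 2214

Vertices and P = 56x_1 + 55x_2:
  (0, 0) → P = 0
  (0, 290/9) → P = 15950/9
  (121/4, 0) → P = 1694
  (14, 26) → P = 2214

The optimum lies where 4x_1 + 9x_2 = 290 and 8x_1 + 5x_2 = 242.
Solving simultaneously gives x_1 = 14, x_2 = 26.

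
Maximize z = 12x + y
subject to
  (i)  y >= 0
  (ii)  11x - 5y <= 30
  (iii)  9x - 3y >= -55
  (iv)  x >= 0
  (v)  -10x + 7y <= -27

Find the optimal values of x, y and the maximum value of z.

The binding constraints are 11x - 5y = 30 and -10x + 7y = -27.
Solving simultaneously gives x = 25/9, y = 1/9.

x = 25/9, y = 1/9, maximum z = 301/9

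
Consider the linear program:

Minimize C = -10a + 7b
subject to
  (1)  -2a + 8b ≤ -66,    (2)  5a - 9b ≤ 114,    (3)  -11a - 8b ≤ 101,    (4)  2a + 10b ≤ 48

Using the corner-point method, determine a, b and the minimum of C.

a = 159/11, b = -51/11, minimum C = -177

Corner points and C = -10a + 7b:
  (159/11, -51/11) → C = -177
  (-35/13, -116/13) → C = -462/13
  (3/139, -1759/139) → C = -12343/139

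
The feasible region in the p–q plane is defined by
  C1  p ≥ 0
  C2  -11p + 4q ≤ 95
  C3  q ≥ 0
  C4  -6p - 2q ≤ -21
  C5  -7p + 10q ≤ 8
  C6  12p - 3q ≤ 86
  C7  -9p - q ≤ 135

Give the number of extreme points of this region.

Pairwise boundary intersections that survive every other constraint:
  (7/2, 0)
  (43/6, 0)
  (97/37, 195/74)
  (884/99, 698/99)

4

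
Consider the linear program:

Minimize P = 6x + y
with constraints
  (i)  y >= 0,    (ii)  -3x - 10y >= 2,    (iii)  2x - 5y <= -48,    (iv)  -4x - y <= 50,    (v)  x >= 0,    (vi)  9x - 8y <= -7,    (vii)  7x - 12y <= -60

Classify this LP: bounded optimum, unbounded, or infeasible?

infeasible

The boundaries 2x - 5y = -48 and x = 0 meet at (0, 48/5), but that point violates -3x - 10y ≥ 2. Every candidate vertex is excluded by some other constraint, so the feasible region is empty.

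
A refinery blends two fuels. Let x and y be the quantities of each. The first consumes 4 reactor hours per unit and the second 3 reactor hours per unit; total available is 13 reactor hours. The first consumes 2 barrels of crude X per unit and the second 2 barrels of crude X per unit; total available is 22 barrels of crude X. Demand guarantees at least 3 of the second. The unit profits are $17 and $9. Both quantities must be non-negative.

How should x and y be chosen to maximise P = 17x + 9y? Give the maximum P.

Feasible corners and P = 17x + 9y:
  (0, 13/3) → P = 39
  (0, 3) → P = 27
  (1, 3) → P = 44

At the optimal vertex, 4x + 3y = 13 and y = 3.
Solving simultaneously gives x = 1, y = 3.

x = 1, y = 3, maximum P = 44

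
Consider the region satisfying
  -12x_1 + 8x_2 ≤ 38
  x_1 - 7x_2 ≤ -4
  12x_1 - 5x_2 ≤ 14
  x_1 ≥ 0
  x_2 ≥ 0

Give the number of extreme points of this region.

Pairwise boundary intersections that survive every other constraint:
  (151/18, 52/3)
  (0, 19/4)
  (118/79, 62/79)
  (0, 4/7)

4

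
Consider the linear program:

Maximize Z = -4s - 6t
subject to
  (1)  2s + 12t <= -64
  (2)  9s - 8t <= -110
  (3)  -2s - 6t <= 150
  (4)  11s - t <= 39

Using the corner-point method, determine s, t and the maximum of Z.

Feasible corners and Z = -4s - 6t:
  (-458/31, -89/31) → Z = 2366/31
  (-118, 43/3) → Z = 386
  (-186/7, -113/7) → Z = 1422/7

The binding constraints are 2s + 12t = -64 and -2s - 6t = 150.
Solving simultaneously gives s = -118, t = 43/3.

s = -118, t = 43/3, maximum Z = 386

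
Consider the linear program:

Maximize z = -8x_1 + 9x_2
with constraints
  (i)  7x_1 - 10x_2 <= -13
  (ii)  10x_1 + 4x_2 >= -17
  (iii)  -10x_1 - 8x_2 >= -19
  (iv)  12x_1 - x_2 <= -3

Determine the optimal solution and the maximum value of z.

Vertices and z = -8x_1 + 9x_2:
  (-111/64, 11/128) → z = 1875/128
  (-17/113, 135/113) → z = 1351/113
  (-53/10, 9) → z = 617/5
  (-5/106, 129/53) → z = 1181/53

x_1 = -53/10, x_2 = 9, maximum z = 617/5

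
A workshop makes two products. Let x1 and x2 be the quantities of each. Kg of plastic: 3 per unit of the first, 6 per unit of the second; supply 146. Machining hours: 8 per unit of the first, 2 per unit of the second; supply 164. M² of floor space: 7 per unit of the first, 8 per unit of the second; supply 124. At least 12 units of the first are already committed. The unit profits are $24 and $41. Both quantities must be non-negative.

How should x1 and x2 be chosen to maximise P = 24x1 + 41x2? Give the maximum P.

x1 = 12, x2 = 5, maximum P = 493

Extreme points and P = 24x1 + 41x2:
  (124/7, 0) → P = 2976/7
  (12, 0) → P = 288
  (12, 5) → P = 493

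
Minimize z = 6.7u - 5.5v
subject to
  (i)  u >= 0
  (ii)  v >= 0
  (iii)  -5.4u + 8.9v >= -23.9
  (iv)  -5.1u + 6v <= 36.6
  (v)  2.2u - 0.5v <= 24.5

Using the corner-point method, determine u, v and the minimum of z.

Extreme points and z = 6.7u - 5.5v:
  (0, 0) → z = 0
  (0, 61/10) → z = -671/20
  (239/54, 0) → z = 16013/540
  (10305/844, 1993/422) → z = 94241/1688
  (1102/71, 6849/355) → z = -301/142

The optimum lies where u = 0 and -5.1u + 6v = 36.6.
Solving simultaneously gives u = 0, v = 61/10.

u = 0, v = 6.1, minimum z = -33.55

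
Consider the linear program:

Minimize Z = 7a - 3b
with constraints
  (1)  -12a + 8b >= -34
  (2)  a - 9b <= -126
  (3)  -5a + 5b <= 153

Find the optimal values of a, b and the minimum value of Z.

a = -747/40, b = 477/40, minimum Z = -333/2

Corner points and Z = 7a - 3b:
  (657/50, 773/50) → Z = 228/5
  (697/10, 1003/10) → Z = 187
  (-747/40, 477/40) → Z = -333/2

At the optimal vertex, a - 9b = -126 and -5a + 5b = 153.
Solving simultaneously gives a = -747/40, b = 477/40.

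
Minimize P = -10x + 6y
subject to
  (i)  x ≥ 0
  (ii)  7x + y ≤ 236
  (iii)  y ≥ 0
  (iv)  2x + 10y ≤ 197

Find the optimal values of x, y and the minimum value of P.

Vertices and P = -10x + 6y:
  (0, 0) → P = 0
  (0, 197/10) → P = 591/5
  (236/7, 0) → P = -2360/7
  (2163/68, 907/68) → P = -4047/17

At the optimal vertex, 7x + y = 236 and y = 0.
Solving simultaneously gives x = 236/7, y = 0.

x = 236/7, y = 0, minimum P = -2360/7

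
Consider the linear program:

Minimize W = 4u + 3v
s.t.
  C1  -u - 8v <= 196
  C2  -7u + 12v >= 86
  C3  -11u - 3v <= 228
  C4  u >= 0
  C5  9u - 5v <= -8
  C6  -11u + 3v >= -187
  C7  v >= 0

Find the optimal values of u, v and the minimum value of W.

u = 0, v = 43/6, minimum W = 43/2

Vertices and W = 4u + 3v:
  (0, 43/6) → W = 43/2
  (334/73, 718/73) → W = 3490/73
  (137/4, 253/4) → W = 1307/4
The feasible region is unbounded (it extends along (0, 1), (3, 11)), but W strictly increases along every unbounded feasible direction, so there is no improving ray and the minimum is attained at a vertex.

The binding constraints are -7u + 12v = 86 and u = 0.
Solving simultaneously gives u = 0, v = 43/6.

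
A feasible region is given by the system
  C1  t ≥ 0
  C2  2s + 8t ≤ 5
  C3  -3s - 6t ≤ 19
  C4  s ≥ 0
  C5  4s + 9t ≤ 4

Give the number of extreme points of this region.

Pairwise boundary intersections that survive every other constraint:
  (0, 0)
  (1, 0)
  (0, 4/9)

3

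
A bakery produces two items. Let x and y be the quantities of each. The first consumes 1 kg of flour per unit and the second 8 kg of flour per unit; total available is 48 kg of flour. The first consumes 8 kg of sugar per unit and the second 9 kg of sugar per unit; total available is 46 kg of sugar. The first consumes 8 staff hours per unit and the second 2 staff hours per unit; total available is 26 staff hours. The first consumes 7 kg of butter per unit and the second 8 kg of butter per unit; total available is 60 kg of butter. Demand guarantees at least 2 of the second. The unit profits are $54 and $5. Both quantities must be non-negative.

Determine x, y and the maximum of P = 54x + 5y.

x = 11/4, y = 2, maximum P = 317/2

Vertices and P = 54x + 5y:
  (0, 46/9) → P = 230/9
  (0, 2) → P = 10
  (71/28, 20/7) → P = 2117/14
  (11/4, 2) → P = 317/2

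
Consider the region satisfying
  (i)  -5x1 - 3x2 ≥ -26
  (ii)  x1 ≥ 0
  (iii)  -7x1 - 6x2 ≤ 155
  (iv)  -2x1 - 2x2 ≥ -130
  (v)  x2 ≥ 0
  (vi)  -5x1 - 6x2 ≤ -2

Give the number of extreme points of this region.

Pairwise boundary intersections that survive every other constraint:
  (0, 26/3)
  (26/5, 0)
  (0, 1/3)
  (2/5, 0)

4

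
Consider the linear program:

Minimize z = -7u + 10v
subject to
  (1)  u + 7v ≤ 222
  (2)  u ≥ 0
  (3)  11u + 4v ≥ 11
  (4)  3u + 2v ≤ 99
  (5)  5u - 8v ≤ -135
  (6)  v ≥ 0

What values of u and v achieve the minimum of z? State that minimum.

u = 261/17, v = 450/17, minimum z = 2673/17

Vertices and z = -7u + 10v:
  (0, 222/7) → z = 2220/7
  (249/19, 567/19) → z = 3927/19
  (0, 135/8) → z = 675/4
  (261/17, 450/17) → z = 2673/17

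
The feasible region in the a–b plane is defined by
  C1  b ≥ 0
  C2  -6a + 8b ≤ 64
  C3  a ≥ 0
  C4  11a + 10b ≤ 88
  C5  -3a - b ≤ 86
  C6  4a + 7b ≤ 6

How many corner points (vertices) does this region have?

3

Intersecting each pair of boundary lines and keeping only the points that satisfy every inequality leaves:
  (0, 0)
  (3/2, 0)
  (0, 6/7)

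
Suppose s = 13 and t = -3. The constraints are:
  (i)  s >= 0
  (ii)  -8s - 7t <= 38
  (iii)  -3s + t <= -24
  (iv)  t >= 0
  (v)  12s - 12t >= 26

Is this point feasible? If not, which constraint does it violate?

not feasible — violates (iv)

Constraint (iv): t = -3, which is not ≥ 0. All other constraints are satisfied.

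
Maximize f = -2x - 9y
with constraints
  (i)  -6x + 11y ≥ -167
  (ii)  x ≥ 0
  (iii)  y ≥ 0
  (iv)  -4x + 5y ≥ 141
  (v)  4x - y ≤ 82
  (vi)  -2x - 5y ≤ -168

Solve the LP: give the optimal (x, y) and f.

x = 9/2, y = 159/5, maximum f = -1476/5

Extreme points and f = -2x - 9y:
  (0, 168/5) → f = -1512/5
  (551/16, 223/4) → f = -4565/8
  (9/2, 159/5) → f = -1476/5
The feasible region is unbounded (it extends along (0, 1), (1, 4)), but f strictly decreases along every unbounded feasible direction, so there is no improving ray and the maximum is attained at a vertex.

The binding constraints are -4x + 5y = 141 and -2x - 5y = -168.
Solving simultaneously gives x = 9/2, y = 159/5.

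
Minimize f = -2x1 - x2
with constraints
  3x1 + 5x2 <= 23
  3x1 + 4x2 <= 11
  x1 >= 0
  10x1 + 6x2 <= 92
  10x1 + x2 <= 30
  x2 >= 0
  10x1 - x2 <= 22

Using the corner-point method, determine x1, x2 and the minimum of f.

x1 = 99/43, x2 = 44/43, minimum f = -242/43

Vertices and f = -2x1 - x2:
  (0, 11/4) → f = -11/4
  (99/43, 44/43) → f = -242/43
  (0, 0) → f = 0
  (11/5, 0) → f = -22/5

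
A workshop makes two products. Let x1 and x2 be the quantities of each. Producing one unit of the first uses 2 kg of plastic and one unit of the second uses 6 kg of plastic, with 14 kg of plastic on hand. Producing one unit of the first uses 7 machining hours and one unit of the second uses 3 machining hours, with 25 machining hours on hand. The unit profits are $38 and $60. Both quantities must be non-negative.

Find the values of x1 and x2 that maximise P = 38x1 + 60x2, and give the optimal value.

x1 = 3, x2 = 4/3, maximum P = 194

Corner points and P = 38x1 + 60x2:
  (0, 0) → P = 0
  (0, 7/3) → P = 140
  (25/7, 0) → P = 950/7
  (3, 4/3) → P = 194

The optimum lies where 2x1 + 6x2 = 14 and 7x1 + 3x2 = 25.
Solving simultaneously gives x1 = 3, x2 = 4/3.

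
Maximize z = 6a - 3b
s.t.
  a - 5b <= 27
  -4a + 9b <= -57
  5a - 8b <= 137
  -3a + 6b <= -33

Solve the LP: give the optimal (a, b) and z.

a = 777/13, b = 263/13, maximum z = 3873/13

Extreme points and z = 6a - 3b:
  (42/11, -51/11) → z = 405/11
  (469/17, 2/17) → z = 2808/17
  (777/13, 263/13) → z = 3873/13

At the optimal vertex, -4a + 9b = -57 and 5a - 8b = 137.
Solving simultaneously gives a = 777/13, b = 263/13.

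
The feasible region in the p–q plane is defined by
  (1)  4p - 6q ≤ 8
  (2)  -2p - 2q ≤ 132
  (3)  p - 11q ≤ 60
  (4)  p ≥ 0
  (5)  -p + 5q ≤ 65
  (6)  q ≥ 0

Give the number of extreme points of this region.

Of the 15 pairwise boundary intersections, those satisfying every inequality are:
  (215/7, 134/7)
  (2, 0)
  (0, 13)
  (0, 0)

4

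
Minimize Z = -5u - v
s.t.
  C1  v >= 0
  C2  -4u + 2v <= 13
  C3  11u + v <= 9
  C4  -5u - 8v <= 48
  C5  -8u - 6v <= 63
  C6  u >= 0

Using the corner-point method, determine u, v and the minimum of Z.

Vertices and Z = -5u - v:
  (9/11, 0) → Z = -45/11
  (0, 0) → Z = 0
  (5/26, 179/26) → Z = -102/13
  (0, 13/2) → Z = -13/2

At the optimal vertex, -4u + 2v = 13 and 11u + v = 9.
Solving simultaneously gives u = 5/26, v = 179/26.

u = 5/26, v = 179/26, minimum Z = -102/13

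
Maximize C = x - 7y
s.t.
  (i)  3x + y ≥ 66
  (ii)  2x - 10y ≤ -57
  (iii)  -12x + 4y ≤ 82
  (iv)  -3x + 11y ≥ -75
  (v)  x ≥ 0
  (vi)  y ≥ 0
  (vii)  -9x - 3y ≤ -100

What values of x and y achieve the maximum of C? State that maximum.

Extreme points and C = x - 7y:
  (603/32, 303/32) → C = -759/16
  (91/12, 173/4) → C = -1771/6
  (1377/8, 321/8) → C = -435/4
The feasible region is unbounded (it extends along (11, 3), (1, 3)), but C strictly decreases along every unbounded feasible direction, so there is no improving ray and the maximum is attained at a vertex.

At the optimal vertex, 3x + y = 66 and 2x - 10y = -57.
Solving simultaneously gives x = 603/32, y = 303/32.

x = 603/32, y = 303/32, maximum C = -759/16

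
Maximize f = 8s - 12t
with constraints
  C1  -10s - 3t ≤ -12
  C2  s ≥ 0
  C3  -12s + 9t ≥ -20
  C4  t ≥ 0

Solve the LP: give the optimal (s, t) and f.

The feasible region is unbounded (it extends along (0, 1), (3, 4)), but f strictly decreases along every unbounded feasible direction, so there is no improving ray and the maximum is attained at a vertex.

s = 5/3, t = 0, maximum f = 40/3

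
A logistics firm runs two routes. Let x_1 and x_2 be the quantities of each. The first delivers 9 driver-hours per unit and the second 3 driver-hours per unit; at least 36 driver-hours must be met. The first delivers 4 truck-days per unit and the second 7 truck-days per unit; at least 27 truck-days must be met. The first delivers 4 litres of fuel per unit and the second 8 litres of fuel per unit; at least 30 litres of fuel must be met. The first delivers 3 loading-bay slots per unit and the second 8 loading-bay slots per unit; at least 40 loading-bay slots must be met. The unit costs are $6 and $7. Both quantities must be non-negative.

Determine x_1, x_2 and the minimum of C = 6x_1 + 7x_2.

x_1 = 8/3, x_2 = 4, minimum C = 44

Extreme points and C = 6x_1 + 7x_2:
  (0, 12) → C = 84
  (40/3, 0) → C = 80
  (8/3, 4) → C = 44
The feasible region is unbounded (it extends along (0, 1), (1, 0)), but C strictly increases along every unbounded feasible direction, so there is no improving ray and the minimum is attained at a vertex.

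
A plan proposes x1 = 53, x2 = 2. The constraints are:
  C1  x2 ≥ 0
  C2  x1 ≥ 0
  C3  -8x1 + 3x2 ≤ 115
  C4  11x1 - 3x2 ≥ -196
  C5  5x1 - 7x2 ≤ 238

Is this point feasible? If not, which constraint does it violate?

not feasible — violates C5

Constraint C5: 5x1 - 7x2 = 251, which is not ≤ 238. All other constraints are satisfied.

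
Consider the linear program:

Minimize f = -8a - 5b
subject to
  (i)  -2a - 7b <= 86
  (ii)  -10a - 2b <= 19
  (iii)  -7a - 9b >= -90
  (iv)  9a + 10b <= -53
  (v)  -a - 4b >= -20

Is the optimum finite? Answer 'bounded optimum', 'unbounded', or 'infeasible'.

Feasible corners and f = -8a - 5b:
  (13/22, -137/11) → f = 633/11
  (489/43, -668/43) → f = -572/43
  (-42/41, -359/82) → f = 2467/82
The feasible region has finitely many vertices and no improving ray; the minimum is -572/43 at (489/43, -668/43).

bounded optimum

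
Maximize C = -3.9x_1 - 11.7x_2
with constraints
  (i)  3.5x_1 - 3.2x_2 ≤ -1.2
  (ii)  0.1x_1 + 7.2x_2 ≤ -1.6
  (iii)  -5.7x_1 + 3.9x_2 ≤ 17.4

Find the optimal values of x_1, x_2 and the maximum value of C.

x_1 = -100/9, x_2 = -106/9, maximum C = 2717/15

Vertices and C = -3.9x_1 - 11.7x_2:
  (-172/319, -137/638) → C = 5889/1276
  (-100/9, -106/9) → C = 2717/15
  (-4384/1381, -246/1381) → C = 99879/6905

The binding constraints are 3.5x_1 - 3.2x_2 = -1.2 and -5.7x_1 + 3.9x_2 = 17.4.
Solving simultaneously gives x_1 = -100/9, x_2 = -106/9.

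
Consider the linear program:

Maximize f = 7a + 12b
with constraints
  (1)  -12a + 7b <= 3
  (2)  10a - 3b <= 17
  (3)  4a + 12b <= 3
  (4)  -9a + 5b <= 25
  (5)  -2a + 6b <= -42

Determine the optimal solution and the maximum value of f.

Extreme points and f = 7a + 12b:
  (-160/3, -91) → f = -4396/3
  (-156/29, -255/29) → f = -4152/29
  (-4/9, -193/27) → f = -800/9
The feasible region is unbounded (it extends along (-5, -9), (-3, -10)), but f strictly decreases along every unbounded feasible direction, so there is no improving ray and the maximum is attained at a vertex.

a = -4/9, b = -193/27, maximum f = -800/9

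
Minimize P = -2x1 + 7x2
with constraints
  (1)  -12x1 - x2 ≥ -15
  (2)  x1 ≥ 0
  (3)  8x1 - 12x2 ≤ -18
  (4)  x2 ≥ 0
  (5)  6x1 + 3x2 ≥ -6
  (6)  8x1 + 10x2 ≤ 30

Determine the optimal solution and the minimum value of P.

Vertices and P = -2x1 + 7x2:
  (0, 3/2) → P = 21/2
  (0, 3) → P = 21
  (45/44, 24/11) → P = 291/22

x1 = 0, x2 = 3/2, minimum P = 21/2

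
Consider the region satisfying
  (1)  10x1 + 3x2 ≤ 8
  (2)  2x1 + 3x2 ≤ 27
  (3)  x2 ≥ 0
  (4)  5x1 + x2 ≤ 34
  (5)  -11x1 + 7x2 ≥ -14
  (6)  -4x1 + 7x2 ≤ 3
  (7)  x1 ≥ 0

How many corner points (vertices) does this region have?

The feasible vertices (each the meet of two boundaries and inside every other half-plane) are:
  (4/5, 0)
  (47/82, 31/41)
  (0, 0)
  (0, 3/7)

4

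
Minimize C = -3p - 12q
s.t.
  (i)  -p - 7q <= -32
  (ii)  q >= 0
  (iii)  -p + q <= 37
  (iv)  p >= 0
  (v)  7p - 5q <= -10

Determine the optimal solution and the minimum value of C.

Vertices and C = -3p - 12q:
  (0, 32/7) → C = -384/7
  (5/3, 13/3) → C = -57
  (0, 37) → C = -444
  (175/2, 249/2) → C = -3513/2

At the optimal vertex, -p + q = 37 and 7p - 5q = -10.
Solving simultaneously gives p = 175/2, q = 249/2.

p = 175/2, q = 249/2, minimum C = -3513/2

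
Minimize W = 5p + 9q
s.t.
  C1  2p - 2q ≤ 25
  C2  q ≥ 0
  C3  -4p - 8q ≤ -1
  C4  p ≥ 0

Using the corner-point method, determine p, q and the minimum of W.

The feasible region is unbounded (it extends along (0, 1), (1, 1)), but W strictly increases along every unbounded feasible direction, so there is no improving ray and the minimum is attained at a vertex.

p = 0, q = 1/8, minimum W = 9/8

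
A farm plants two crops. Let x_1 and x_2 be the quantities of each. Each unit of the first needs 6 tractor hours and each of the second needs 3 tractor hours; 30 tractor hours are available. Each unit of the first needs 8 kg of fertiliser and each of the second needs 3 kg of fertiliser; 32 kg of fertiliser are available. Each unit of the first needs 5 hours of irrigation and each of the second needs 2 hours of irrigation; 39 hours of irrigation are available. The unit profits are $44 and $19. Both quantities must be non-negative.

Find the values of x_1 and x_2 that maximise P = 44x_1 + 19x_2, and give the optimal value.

x_1 = 1, x_2 = 8, maximum P = 196

Extreme points and P = 44x_1 + 19x_2:
  (0, 0) → P = 0
  (0, 10) → P = 190
  (4, 0) → P = 176
  (1, 8) → P = 196

The optimum lies where 6x_1 + 3x_2 = 30 and 8x_1 + 3x_2 = 32.
Solving simultaneously gives x_1 = 1, x_2 = 8.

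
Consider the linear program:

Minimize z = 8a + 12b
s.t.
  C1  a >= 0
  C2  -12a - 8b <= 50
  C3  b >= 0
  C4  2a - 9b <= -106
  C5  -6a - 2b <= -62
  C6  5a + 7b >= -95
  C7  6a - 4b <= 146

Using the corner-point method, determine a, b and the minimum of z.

a = 173/29, b = 380/29, minimum z = 5944/29

Extreme points and z = 8a + 12b:
  (0, 31) → z = 372
  (173/29, 380/29) → z = 5944/29
  (869/23, 464/23) → z = 12520/23
The feasible region is unbounded (it extends along (0, 1), (2, 3)), but z strictly increases along every unbounded feasible direction, so there is no improving ray and the minimum is attained at a vertex.

The binding constraints are 2a - 9b = -106 and -6a - 2b = -62.
Solving simultaneously gives a = 173/29, b = 380/29.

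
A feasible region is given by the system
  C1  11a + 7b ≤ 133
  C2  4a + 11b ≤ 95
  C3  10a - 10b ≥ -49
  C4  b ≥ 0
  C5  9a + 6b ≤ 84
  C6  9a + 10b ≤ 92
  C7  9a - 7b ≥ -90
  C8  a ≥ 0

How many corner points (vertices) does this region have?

Pairwise boundary intersections that survive every other constraint:
  (43/19, 1361/190)
  (0, 49/10)
  (28/3, 0)
  (0, 0)
  (8, 2)

5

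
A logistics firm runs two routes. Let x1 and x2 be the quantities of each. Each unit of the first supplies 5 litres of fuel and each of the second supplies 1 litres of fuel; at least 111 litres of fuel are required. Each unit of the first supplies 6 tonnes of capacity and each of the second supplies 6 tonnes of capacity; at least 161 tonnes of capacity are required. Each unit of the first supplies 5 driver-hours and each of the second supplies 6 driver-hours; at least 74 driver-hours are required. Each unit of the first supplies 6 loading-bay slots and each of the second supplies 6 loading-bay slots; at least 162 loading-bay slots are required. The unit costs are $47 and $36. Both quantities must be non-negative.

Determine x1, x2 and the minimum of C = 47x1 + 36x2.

x1 = 21, x2 = 6, minimum C = 1203

The feasible region is unbounded (it extends along (0, 1), (1, 0)), but C strictly increases along every unbounded feasible direction, so there is no improving ray and the minimum is attained at a vertex.

At the optimal vertex, 5x1 + x2 = 111 and 6x1 + 6x2 = 162.
Solving simultaneously gives x1 = 21, x2 = 6.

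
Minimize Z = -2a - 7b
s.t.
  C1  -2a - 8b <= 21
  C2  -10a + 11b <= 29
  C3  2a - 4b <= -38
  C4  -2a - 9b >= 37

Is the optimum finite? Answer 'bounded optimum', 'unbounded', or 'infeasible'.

infeasible

The boundaries -2a - 8b = 21 and -2a - 9b = 37 meet at (107/2, -16), but that point violates 2a - 4b ≤ -38. Every candidate vertex is excluded by some other constraint, so the feasible region is empty.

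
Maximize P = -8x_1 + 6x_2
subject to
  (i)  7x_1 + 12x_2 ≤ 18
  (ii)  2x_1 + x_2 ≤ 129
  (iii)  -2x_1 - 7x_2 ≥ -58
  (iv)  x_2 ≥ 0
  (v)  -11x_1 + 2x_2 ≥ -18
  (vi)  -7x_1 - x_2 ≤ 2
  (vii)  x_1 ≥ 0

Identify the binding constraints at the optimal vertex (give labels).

Vertices and P = -8x_1 + 6x_2:
  (126/73, 36/73) → P = -792/73
  (0, 3/2) → P = 9
  (18/11, 0) → P = -144/11
  (0, 0) → P = 0

The maximum is at (0, 3/2). Substituting into each constraint, equality holds for (i) and (vii); the remaining constraints have slack.

(i) and (vii)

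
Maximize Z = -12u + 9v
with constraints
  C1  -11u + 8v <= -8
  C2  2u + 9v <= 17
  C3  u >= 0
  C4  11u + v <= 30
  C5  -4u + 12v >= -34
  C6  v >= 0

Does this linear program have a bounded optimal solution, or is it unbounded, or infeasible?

bounded optimum

Feasible corners and Z = -12u + 9v:
  (208/115, 171/115) → Z = -957/115
  (8/11, 0) → Z = -96/11
  (253/97, 127/97) → Z = -1893/97
  (30/11, 0) → Z = -360/11
The feasible region has finitely many vertices and no improving ray; the maximum is -957/115 at (208/115, 171/115).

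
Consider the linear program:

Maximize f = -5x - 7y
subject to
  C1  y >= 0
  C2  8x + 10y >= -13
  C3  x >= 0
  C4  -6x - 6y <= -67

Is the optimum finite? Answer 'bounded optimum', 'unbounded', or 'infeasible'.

bounded optimum

Vertices and f = -5x - 7y:
  (67/6, 0) → f = -335/6
  (0, 67/6) → f = -469/6
The feasible region has finitely many vertices and no improving ray; the maximum is -335/6 at (67/6, 0).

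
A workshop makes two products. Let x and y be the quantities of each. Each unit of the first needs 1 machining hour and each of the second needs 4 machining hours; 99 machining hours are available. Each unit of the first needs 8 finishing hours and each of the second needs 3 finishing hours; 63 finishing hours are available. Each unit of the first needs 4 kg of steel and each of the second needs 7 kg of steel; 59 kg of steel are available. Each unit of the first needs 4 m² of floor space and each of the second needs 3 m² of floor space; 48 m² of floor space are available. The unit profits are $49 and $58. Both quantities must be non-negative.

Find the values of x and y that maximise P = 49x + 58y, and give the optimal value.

x = 6, y = 5, maximum P = 584

Extreme points and P = 49x + 58y:
  (0, 0) → P = 0
  (0, 59/7) → P = 3422/7
  (63/8, 0) → P = 3087/8
  (6, 5) → P = 584

The binding constraints are 8x + 3y = 63 and 4x + 7y = 59.
Solving simultaneously gives x = 6, y = 5.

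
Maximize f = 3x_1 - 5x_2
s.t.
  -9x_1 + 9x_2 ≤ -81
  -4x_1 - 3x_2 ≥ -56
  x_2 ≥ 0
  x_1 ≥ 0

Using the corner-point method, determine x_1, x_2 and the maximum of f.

x_1 = 14, x_2 = 0, maximum f = 42

Extreme points and f = 3x_1 - 5x_2:
  (83/7, 20/7) → f = 149/7
  (9, 0) → f = 27
  (14, 0) → f = 42

At the optimal vertex, -4x_1 - 3x_2 = -56 and x_2 = 0.
Solving simultaneously gives x_1 = 14, x_2 = 0.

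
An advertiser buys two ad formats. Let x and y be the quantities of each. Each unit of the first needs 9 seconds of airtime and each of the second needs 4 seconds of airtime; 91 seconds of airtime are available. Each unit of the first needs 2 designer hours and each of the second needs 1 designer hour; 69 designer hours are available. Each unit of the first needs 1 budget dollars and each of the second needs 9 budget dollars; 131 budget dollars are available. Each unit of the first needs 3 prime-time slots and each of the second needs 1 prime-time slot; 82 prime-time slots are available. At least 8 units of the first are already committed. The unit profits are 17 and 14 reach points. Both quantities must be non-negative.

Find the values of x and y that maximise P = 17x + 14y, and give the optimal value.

x = 8, y = 19/4, maximum P = 405/2

Corner points and P = 17x + 14y:
  (91/9, 0) → P = 1547/9
  (8, 0) → P = 136
  (8, 19/4) → P = 405/2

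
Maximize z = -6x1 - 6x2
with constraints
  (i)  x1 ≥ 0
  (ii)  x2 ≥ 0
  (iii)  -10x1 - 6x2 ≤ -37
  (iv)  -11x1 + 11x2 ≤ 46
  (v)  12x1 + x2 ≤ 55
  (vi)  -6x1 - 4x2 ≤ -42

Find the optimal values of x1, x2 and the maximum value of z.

x1 = 89/21, x2 = 29/7, maximum z = -352/7

Feasible corners and z = -6x1 - 6x2:
  (43/11, 89/11) → z = -72
  (139/55, 369/55) → z = -3048/55
  (89/21, 29/7) → z = -352/7

At the optimal vertex, 12x1 + x2 = 55 and -6x1 - 4x2 = -42.
Solving simultaneously gives x1 = 89/21, x2 = 29/7.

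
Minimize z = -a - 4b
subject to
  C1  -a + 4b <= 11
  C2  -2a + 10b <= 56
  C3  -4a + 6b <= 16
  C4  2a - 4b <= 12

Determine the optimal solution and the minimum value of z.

a = 23, b = 17/2, minimum z = -57

Corner points and z = -a - 4b:
  (1/5, 14/5) → z = -57/5
  (23, 17/2) → z = -57
  (-34, -20) → z = 114

The optimum lies where -a + 4b = 11 and 2a - 4b = 12.
Solving simultaneously gives a = 23, b = 17/2.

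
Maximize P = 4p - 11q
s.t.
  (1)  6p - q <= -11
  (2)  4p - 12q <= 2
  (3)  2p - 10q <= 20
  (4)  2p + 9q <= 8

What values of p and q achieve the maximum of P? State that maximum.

p = -67/34, q = -14/17, maximum P = 20/17

Corner points and P = 4p - 11q:
  (-67/34, -14/17) → P = 20/17
  (-13/8, 5/4) → P = -81/4
  (-55/4, -19/4) → P = -11/4
The feasible region is unbounded (it extends along (-9, 2), (-5, -1)), but P strictly decreases along every unbounded feasible direction, so there is no improving ray and the maximum is attained at a vertex.

The optimum lies where 6p - q = -11 and 4p - 12q = 2.
Solving simultaneously gives p = -67/34, q = -14/17.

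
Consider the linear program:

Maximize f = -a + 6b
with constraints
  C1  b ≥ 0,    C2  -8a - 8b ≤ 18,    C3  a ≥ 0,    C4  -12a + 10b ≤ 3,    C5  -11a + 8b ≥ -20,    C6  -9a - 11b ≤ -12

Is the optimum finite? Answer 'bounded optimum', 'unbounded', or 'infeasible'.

bounded optimum

Corner points and f = -a + 6b:
  (20/11, 0) → f = -20/11
  (4/3, 0) → f = -4/3
  (16, 39/2) → f = 101
  (29/74, 57/74) → f = 313/74
The feasible region has finitely many vertices and no improving ray; the maximum is 101 at (16, 39/2).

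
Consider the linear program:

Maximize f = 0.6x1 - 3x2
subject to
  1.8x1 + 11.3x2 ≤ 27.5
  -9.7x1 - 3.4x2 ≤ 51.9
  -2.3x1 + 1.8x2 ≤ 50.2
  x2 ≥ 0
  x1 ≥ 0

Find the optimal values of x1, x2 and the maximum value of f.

x1 = 275/18, x2 = 0, maximum f = 55/6

Feasible corners and f = 0.6x1 - 3x2:
  (275/18, 0) → f = 55/6
  (0, 275/113) → f = -825/113
  (0, 0) → f = 0

The optimum lies where 1.8x1 + 11.3x2 = 27.5 and x2 = 0.
Solving simultaneously gives x1 = 275/18, x2 = 0.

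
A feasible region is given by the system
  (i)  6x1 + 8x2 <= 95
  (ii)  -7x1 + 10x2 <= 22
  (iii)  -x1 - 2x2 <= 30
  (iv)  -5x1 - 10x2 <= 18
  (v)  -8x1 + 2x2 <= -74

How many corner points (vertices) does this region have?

3

Of the 9 pairwise boundary intersections, those satisfying every inequality are:
  (547/10, -583/20)
  (391/38, 79/19)
  (352/45, -257/45)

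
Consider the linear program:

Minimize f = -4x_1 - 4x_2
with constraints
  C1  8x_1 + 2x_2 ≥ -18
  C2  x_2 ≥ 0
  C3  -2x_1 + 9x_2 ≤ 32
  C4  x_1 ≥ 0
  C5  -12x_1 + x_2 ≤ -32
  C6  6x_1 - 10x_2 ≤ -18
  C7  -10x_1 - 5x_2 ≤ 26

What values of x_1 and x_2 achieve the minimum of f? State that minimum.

x_1 = 79/17, x_2 = 78/17, minimum f = -628/17

At the optimal vertex, -2x_1 + 9x_2 = 32 and 6x_1 - 10x_2 = -18.
Solving simultaneously gives x_1 = 79/17, x_2 = 78/17.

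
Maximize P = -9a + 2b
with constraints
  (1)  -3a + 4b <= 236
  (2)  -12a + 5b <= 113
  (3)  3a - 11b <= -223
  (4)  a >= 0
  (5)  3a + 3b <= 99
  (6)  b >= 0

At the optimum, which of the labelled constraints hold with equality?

Feasible corners and P = -9a + 2b:
  (0, 113/5) → P = 226/5
  (52/17, 509/17) → P = 550/17
  (0, 223/11) → P = 446/11
  (10, 23) → P = -44

The maximum is at (0, 113/5). Substituting into each constraint, equality holds for (2) and (4); the remaining constraints have slack.

(2) and (4)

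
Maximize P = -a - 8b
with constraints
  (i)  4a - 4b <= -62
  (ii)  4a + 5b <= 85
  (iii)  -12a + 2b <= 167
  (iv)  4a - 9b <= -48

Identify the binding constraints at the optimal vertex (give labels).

Corner points and P = -a - 8b:
  (5/6, 49/3) → P = -263/2
  (-68/5, 19/10) → P = -8/5
  (-665/68, 422/17) → P = -12839/68

The maximum is at (-68/5, 19/10). Substituting into each constraint, equality holds for (i) and (iii); the remaining constraints have slack.

(i) and (iii)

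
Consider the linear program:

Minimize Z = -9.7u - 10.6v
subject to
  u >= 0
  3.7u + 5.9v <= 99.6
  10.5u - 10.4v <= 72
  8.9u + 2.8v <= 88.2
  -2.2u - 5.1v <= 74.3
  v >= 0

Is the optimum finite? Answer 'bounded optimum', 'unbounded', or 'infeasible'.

Vertices and Z = -9.7u - 10.6v:
  (0, 996/59) → Z = -52788/295
  (0, 0) → Z = 0
  (1610/281, 3734/281) → Z = -275987/1405
  (27972/3049, 14265/6098) → Z = -3469329/30490
  (48/7, 0) → Z = -2328/35
The feasible region has finitely many vertices and no improving ray; the minimum is -275987/1405 at (1610/281, 3734/281).

bounded optimum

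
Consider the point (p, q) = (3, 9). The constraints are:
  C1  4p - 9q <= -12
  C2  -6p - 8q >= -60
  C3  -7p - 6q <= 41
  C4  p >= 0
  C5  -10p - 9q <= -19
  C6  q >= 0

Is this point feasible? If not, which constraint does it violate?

not feasible — violates C2

Constraint C2: -6p - 8q = -90, which is not ≥ -60. All other constraints are satisfied.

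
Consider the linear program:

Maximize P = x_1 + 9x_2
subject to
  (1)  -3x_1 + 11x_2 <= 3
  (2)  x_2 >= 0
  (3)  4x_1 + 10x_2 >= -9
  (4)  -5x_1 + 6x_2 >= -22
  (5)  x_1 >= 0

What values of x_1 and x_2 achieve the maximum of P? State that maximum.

Vertices and P = x_1 + 9x_2:
  (260/37, 81/37) → P = 989/37
  (0, 3/11) → P = 27/11
  (22/5, 0) → P = 22/5
  (0, 0) → P = 0

The optimum lies where -3x_1 + 11x_2 = 3 and -5x_1 + 6x_2 = -22.
Solving simultaneously gives x_1 = 260/37, x_2 = 81/37.

x_1 = 260/37, x_2 = 81/37, maximum P = 989/37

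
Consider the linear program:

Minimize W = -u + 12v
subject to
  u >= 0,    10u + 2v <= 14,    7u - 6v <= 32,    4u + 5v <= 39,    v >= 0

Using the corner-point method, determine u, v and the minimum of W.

u = 7/5, v = 0, minimum W = -7/5

Feasible corners and W = -u + 12v:
  (0, 7) → W = 84
  (0, 0) → W = 0
  (7/5, 0) → W = -7/5

At the optimal vertex, 10u + 2v = 14 and v = 0.
Solving simultaneously gives u = 7/5, v = 0.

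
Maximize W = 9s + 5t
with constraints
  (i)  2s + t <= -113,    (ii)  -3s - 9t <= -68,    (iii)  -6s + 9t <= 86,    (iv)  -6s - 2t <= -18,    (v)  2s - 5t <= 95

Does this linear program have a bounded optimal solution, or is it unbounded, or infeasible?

The boundaries -3s - 9t = -68 and -6s - 2t = -18 meet at (13/24, 59/8), but that point violates 2s + t ≤ -113. Every candidate vertex is excluded by some other constraint, so the feasible region is empty.

infeasible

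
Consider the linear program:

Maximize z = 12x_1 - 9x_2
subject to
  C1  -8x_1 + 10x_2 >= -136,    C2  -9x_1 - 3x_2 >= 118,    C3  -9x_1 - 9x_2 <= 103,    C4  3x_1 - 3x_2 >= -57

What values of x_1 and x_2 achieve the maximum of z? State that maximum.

x_1 = -251/18, x_2 = 5/2, maximum z = -1139/6

Feasible corners and z = 12x_1 - 9x_2:
  (-251/18, 5/2) → z = -1139/6
  (-175/12, 53/12) → z = -859/4
  (-137/9, 34/9) → z = -650/3

At the optimal vertex, -9x_1 - 3x_2 = 118 and -9x_1 - 9x_2 = 103.
Solving simultaneously gives x_1 = -251/18, x_2 = 5/2.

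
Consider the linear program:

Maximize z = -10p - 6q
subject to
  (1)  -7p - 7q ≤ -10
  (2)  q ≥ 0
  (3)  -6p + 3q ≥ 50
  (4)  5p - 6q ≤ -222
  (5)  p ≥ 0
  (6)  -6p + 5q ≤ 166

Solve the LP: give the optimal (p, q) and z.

p = 114/11, q = 502/11, maximum z = -4152/11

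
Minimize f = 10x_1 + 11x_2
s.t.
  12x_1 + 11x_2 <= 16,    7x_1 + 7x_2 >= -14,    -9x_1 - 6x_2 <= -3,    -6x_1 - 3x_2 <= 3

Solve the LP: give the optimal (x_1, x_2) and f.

Corner points and f = 10x_1 + 11x_2:
  (38, -40) → f = -60
  (-7/3, 4) → f = 62/3
  (5, -7) → f = -27

At the optimal vertex, 12x_1 + 11x_2 = 16 and 7x_1 + 7x_2 = -14.
Solving simultaneously gives x_1 = 38, x_2 = -40.

x_1 = 38, x_2 = -40, minimum f = -60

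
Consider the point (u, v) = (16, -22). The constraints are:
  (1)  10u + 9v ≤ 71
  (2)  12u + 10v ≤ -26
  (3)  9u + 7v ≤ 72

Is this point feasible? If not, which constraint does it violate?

feasible

(1): -38 ≤ 71 ✓
(2): -28 ≤ -26 ✓
(3): -10 ≤ 72 ✓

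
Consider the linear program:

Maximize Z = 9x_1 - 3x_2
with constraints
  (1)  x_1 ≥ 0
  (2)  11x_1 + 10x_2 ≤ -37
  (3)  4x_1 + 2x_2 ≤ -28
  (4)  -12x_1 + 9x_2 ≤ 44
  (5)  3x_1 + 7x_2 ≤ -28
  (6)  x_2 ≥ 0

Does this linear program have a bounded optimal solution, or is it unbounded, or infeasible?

infeasible

The boundaries x_1 = 0 and 4x_1 + 2x_2 = -28 meet at (0, -14), but that point violates x_2 ≥ 0. Every candidate vertex is excluded by some other constraint, so the feasible region is empty.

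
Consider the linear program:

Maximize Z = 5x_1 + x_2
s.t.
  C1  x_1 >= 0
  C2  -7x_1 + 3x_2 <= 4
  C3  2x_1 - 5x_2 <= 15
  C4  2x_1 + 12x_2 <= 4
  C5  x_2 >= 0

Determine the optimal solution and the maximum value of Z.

The optimum lies where 2x_1 + 12x_2 = 4 and x_2 = 0.
Solving simultaneously gives x_1 = 2, x_2 = 0.

x_1 = 2, x_2 = 0, maximum Z = 10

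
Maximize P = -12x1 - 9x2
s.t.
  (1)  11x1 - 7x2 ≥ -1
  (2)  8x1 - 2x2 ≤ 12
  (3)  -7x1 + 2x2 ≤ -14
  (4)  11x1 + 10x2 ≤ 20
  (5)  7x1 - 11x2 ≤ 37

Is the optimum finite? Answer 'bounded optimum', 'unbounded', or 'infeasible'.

The boundaries 11x1 - 7x2 = -1 and 11x1 + 10x2 = 20 meet at (130/187, 21/17), but that point violates -7x1 + 2x2 ≤ -14. Every candidate vertex is excluded by some other constraint, so the feasible region is empty.

infeasible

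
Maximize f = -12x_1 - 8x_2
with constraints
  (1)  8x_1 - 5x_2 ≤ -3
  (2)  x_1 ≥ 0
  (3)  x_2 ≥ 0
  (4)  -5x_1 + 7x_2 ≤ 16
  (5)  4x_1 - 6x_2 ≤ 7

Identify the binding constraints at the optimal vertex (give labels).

Corner points and f = -12x_1 - 8x_2:
  (0, 3/5) → f = -24/5
  (59/31, 113/31) → f = -52
  (0, 16/7) → f = -128/7

The maximum is at (0, 3/5). Substituting into each constraint, equality holds for (1) and (2); the remaining constraints have slack.

(1) and (2)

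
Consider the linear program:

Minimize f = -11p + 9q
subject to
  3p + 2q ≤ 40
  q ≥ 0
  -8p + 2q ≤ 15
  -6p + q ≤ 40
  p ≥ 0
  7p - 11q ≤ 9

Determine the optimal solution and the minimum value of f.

Extreme points and f = -11p + 9q:
  (25/11, 365/22) → f = 2735/22
  (458/47, 253/47) → f = -2761/47
  (0, 0) → f = 0
  (9/7, 0) → f = -99/7
  (0, 15/2) → f = 135/2

p = 458/47, q = 253/47, minimum f = -2761/47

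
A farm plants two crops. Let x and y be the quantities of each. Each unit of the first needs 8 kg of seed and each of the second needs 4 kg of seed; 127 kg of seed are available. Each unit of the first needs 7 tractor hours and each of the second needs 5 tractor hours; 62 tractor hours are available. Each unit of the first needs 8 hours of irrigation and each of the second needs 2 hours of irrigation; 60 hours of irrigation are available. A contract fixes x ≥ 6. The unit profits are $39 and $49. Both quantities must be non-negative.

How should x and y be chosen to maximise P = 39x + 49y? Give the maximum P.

Feasible corners and P = 39x + 49y:
  (15/2, 0) → P = 585/2
  (6, 0) → P = 234
  (88/13, 38/13) → P = 5294/13
  (6, 4) → P = 430

The binding constraints are 7x + 5y = 62 and x = 6.
Solving simultaneously gives x = 6, y = 4.

x = 6, y = 4, maximum P = 430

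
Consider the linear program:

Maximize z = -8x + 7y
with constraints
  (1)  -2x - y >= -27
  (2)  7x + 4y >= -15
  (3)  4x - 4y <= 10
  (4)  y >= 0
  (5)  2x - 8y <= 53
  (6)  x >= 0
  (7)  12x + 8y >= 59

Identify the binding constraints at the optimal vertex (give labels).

Corner points and z = -8x + 7y:
  (59/6, 22/3) → z = -82/3
  (0, 27) → z = 189
  (79/20, 29/20) → z = -429/20
  (0, 59/8) → z = 413/8

The maximum is at (0, 27). Substituting into each constraint, equality holds for (1) and (6); the remaining constraints have slack.

(1) and (6)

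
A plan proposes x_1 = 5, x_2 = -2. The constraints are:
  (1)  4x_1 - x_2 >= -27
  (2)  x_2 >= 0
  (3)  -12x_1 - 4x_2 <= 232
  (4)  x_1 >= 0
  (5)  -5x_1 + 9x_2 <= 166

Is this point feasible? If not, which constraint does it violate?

not feasible — violates (2)

Constraint (2): x_2 = -2, which is not ≥ 0. All other constraints are satisfied.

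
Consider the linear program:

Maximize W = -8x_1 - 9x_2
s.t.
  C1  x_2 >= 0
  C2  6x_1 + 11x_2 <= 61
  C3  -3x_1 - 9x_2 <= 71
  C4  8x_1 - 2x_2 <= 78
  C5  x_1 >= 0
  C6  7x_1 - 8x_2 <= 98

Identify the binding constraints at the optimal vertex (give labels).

Extreme points and W = -8x_1 - 9x_2:
  (39/4, 0) → W = -78
  (0, 0) → W = 0
  (49/5, 1/5) → W = -401/5
  (0, 61/11) → W = -549/11

The maximum is at (0, 0). Substituting into each constraint, equality holds for C1 and C5; the remaining constraints have slack.

C1 and C5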